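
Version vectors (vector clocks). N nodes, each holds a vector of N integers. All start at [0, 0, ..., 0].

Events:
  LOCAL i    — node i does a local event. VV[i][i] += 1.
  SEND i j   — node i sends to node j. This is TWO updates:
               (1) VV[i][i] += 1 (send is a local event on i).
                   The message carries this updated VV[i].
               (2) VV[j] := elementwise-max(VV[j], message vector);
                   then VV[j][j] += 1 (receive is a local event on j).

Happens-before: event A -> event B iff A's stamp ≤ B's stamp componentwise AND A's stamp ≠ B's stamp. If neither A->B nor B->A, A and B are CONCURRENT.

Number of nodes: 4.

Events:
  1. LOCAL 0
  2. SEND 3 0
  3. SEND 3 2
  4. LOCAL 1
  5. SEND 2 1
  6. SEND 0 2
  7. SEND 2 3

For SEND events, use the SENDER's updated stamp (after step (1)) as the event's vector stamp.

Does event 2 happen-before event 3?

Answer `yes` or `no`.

Initial: VV[0]=[0, 0, 0, 0]
Initial: VV[1]=[0, 0, 0, 0]
Initial: VV[2]=[0, 0, 0, 0]
Initial: VV[3]=[0, 0, 0, 0]
Event 1: LOCAL 0: VV[0][0]++ -> VV[0]=[1, 0, 0, 0]
Event 2: SEND 3->0: VV[3][3]++ -> VV[3]=[0, 0, 0, 1], msg_vec=[0, 0, 0, 1]; VV[0]=max(VV[0],msg_vec) then VV[0][0]++ -> VV[0]=[2, 0, 0, 1]
Event 3: SEND 3->2: VV[3][3]++ -> VV[3]=[0, 0, 0, 2], msg_vec=[0, 0, 0, 2]; VV[2]=max(VV[2],msg_vec) then VV[2][2]++ -> VV[2]=[0, 0, 1, 2]
Event 4: LOCAL 1: VV[1][1]++ -> VV[1]=[0, 1, 0, 0]
Event 5: SEND 2->1: VV[2][2]++ -> VV[2]=[0, 0, 2, 2], msg_vec=[0, 0, 2, 2]; VV[1]=max(VV[1],msg_vec) then VV[1][1]++ -> VV[1]=[0, 2, 2, 2]
Event 6: SEND 0->2: VV[0][0]++ -> VV[0]=[3, 0, 0, 1], msg_vec=[3, 0, 0, 1]; VV[2]=max(VV[2],msg_vec) then VV[2][2]++ -> VV[2]=[3, 0, 3, 2]
Event 7: SEND 2->3: VV[2][2]++ -> VV[2]=[3, 0, 4, 2], msg_vec=[3, 0, 4, 2]; VV[3]=max(VV[3],msg_vec) then VV[3][3]++ -> VV[3]=[3, 0, 4, 3]
Event 2 stamp: [0, 0, 0, 1]
Event 3 stamp: [0, 0, 0, 2]
[0, 0, 0, 1] <= [0, 0, 0, 2]? True. Equal? False. Happens-before: True

Answer: yes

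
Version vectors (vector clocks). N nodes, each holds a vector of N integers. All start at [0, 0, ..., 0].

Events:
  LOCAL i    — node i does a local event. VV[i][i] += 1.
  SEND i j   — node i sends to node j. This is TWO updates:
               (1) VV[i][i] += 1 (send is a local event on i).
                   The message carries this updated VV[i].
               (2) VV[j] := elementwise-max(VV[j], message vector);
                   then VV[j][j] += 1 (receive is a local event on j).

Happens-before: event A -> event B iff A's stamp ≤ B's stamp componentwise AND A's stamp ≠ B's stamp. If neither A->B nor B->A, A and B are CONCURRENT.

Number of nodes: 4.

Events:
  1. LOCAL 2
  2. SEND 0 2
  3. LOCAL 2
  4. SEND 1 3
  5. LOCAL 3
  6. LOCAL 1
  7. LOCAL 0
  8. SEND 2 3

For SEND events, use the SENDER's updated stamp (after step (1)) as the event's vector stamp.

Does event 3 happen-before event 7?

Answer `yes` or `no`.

Answer: no

Derivation:
Initial: VV[0]=[0, 0, 0, 0]
Initial: VV[1]=[0, 0, 0, 0]
Initial: VV[2]=[0, 0, 0, 0]
Initial: VV[3]=[0, 0, 0, 0]
Event 1: LOCAL 2: VV[2][2]++ -> VV[2]=[0, 0, 1, 0]
Event 2: SEND 0->2: VV[0][0]++ -> VV[0]=[1, 0, 0, 0], msg_vec=[1, 0, 0, 0]; VV[2]=max(VV[2],msg_vec) then VV[2][2]++ -> VV[2]=[1, 0, 2, 0]
Event 3: LOCAL 2: VV[2][2]++ -> VV[2]=[1, 0, 3, 0]
Event 4: SEND 1->3: VV[1][1]++ -> VV[1]=[0, 1, 0, 0], msg_vec=[0, 1, 0, 0]; VV[3]=max(VV[3],msg_vec) then VV[3][3]++ -> VV[3]=[0, 1, 0, 1]
Event 5: LOCAL 3: VV[3][3]++ -> VV[3]=[0, 1, 0, 2]
Event 6: LOCAL 1: VV[1][1]++ -> VV[1]=[0, 2, 0, 0]
Event 7: LOCAL 0: VV[0][0]++ -> VV[0]=[2, 0, 0, 0]
Event 8: SEND 2->3: VV[2][2]++ -> VV[2]=[1, 0, 4, 0], msg_vec=[1, 0, 4, 0]; VV[3]=max(VV[3],msg_vec) then VV[3][3]++ -> VV[3]=[1, 1, 4, 3]
Event 3 stamp: [1, 0, 3, 0]
Event 7 stamp: [2, 0, 0, 0]
[1, 0, 3, 0] <= [2, 0, 0, 0]? False. Equal? False. Happens-before: False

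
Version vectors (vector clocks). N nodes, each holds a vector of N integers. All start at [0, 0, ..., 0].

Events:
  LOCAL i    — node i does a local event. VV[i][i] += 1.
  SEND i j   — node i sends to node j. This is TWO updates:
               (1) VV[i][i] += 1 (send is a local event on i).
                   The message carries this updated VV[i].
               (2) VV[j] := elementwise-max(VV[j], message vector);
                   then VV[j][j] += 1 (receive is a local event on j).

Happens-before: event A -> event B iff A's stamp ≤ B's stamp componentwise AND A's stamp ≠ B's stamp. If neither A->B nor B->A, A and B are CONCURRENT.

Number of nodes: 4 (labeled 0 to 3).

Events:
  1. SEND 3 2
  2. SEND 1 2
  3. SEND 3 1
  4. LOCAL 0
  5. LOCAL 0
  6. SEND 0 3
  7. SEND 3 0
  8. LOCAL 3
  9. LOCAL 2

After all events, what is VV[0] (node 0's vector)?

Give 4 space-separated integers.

Answer: 4 0 0 4

Derivation:
Initial: VV[0]=[0, 0, 0, 0]
Initial: VV[1]=[0, 0, 0, 0]
Initial: VV[2]=[0, 0, 0, 0]
Initial: VV[3]=[0, 0, 0, 0]
Event 1: SEND 3->2: VV[3][3]++ -> VV[3]=[0, 0, 0, 1], msg_vec=[0, 0, 0, 1]; VV[2]=max(VV[2],msg_vec) then VV[2][2]++ -> VV[2]=[0, 0, 1, 1]
Event 2: SEND 1->2: VV[1][1]++ -> VV[1]=[0, 1, 0, 0], msg_vec=[0, 1, 0, 0]; VV[2]=max(VV[2],msg_vec) then VV[2][2]++ -> VV[2]=[0, 1, 2, 1]
Event 3: SEND 3->1: VV[3][3]++ -> VV[3]=[0, 0, 0, 2], msg_vec=[0, 0, 0, 2]; VV[1]=max(VV[1],msg_vec) then VV[1][1]++ -> VV[1]=[0, 2, 0, 2]
Event 4: LOCAL 0: VV[0][0]++ -> VV[0]=[1, 0, 0, 0]
Event 5: LOCAL 0: VV[0][0]++ -> VV[0]=[2, 0, 0, 0]
Event 6: SEND 0->3: VV[0][0]++ -> VV[0]=[3, 0, 0, 0], msg_vec=[3, 0, 0, 0]; VV[3]=max(VV[3],msg_vec) then VV[3][3]++ -> VV[3]=[3, 0, 0, 3]
Event 7: SEND 3->0: VV[3][3]++ -> VV[3]=[3, 0, 0, 4], msg_vec=[3, 0, 0, 4]; VV[0]=max(VV[0],msg_vec) then VV[0][0]++ -> VV[0]=[4, 0, 0, 4]
Event 8: LOCAL 3: VV[3][3]++ -> VV[3]=[3, 0, 0, 5]
Event 9: LOCAL 2: VV[2][2]++ -> VV[2]=[0, 1, 3, 1]
Final vectors: VV[0]=[4, 0, 0, 4]; VV[1]=[0, 2, 0, 2]; VV[2]=[0, 1, 3, 1]; VV[3]=[3, 0, 0, 5]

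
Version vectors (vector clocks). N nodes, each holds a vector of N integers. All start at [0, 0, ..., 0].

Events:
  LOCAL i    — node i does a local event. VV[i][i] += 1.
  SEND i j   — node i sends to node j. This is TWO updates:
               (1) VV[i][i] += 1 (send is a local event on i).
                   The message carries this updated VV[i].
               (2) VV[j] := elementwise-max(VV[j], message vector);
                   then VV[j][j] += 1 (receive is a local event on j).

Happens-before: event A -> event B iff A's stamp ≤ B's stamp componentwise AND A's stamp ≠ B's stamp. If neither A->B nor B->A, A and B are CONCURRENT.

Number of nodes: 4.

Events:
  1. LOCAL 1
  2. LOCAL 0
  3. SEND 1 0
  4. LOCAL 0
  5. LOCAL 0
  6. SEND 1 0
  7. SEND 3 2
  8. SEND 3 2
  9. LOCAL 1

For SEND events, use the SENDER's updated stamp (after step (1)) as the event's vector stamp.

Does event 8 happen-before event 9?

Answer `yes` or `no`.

Initial: VV[0]=[0, 0, 0, 0]
Initial: VV[1]=[0, 0, 0, 0]
Initial: VV[2]=[0, 0, 0, 0]
Initial: VV[3]=[0, 0, 0, 0]
Event 1: LOCAL 1: VV[1][1]++ -> VV[1]=[0, 1, 0, 0]
Event 2: LOCAL 0: VV[0][0]++ -> VV[0]=[1, 0, 0, 0]
Event 3: SEND 1->0: VV[1][1]++ -> VV[1]=[0, 2, 0, 0], msg_vec=[0, 2, 0, 0]; VV[0]=max(VV[0],msg_vec) then VV[0][0]++ -> VV[0]=[2, 2, 0, 0]
Event 4: LOCAL 0: VV[0][0]++ -> VV[0]=[3, 2, 0, 0]
Event 5: LOCAL 0: VV[0][0]++ -> VV[0]=[4, 2, 0, 0]
Event 6: SEND 1->0: VV[1][1]++ -> VV[1]=[0, 3, 0, 0], msg_vec=[0, 3, 0, 0]; VV[0]=max(VV[0],msg_vec) then VV[0][0]++ -> VV[0]=[5, 3, 0, 0]
Event 7: SEND 3->2: VV[3][3]++ -> VV[3]=[0, 0, 0, 1], msg_vec=[0, 0, 0, 1]; VV[2]=max(VV[2],msg_vec) then VV[2][2]++ -> VV[2]=[0, 0, 1, 1]
Event 8: SEND 3->2: VV[3][3]++ -> VV[3]=[0, 0, 0, 2], msg_vec=[0, 0, 0, 2]; VV[2]=max(VV[2],msg_vec) then VV[2][2]++ -> VV[2]=[0, 0, 2, 2]
Event 9: LOCAL 1: VV[1][1]++ -> VV[1]=[0, 4, 0, 0]
Event 8 stamp: [0, 0, 0, 2]
Event 9 stamp: [0, 4, 0, 0]
[0, 0, 0, 2] <= [0, 4, 0, 0]? False. Equal? False. Happens-before: False

Answer: no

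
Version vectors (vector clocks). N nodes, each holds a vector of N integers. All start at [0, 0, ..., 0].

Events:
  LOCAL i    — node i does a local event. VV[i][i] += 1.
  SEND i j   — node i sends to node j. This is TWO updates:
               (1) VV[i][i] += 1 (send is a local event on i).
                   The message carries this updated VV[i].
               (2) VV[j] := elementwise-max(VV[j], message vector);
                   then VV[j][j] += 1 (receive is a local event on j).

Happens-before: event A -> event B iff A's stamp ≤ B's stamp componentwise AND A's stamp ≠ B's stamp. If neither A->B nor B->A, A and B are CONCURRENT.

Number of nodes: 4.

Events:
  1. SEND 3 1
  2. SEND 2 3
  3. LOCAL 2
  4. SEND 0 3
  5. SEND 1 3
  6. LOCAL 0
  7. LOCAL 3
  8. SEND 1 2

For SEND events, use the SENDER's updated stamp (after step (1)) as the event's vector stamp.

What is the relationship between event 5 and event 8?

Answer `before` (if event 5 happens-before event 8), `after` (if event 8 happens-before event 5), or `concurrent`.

Answer: before

Derivation:
Initial: VV[0]=[0, 0, 0, 0]
Initial: VV[1]=[0, 0, 0, 0]
Initial: VV[2]=[0, 0, 0, 0]
Initial: VV[3]=[0, 0, 0, 0]
Event 1: SEND 3->1: VV[3][3]++ -> VV[3]=[0, 0, 0, 1], msg_vec=[0, 0, 0, 1]; VV[1]=max(VV[1],msg_vec) then VV[1][1]++ -> VV[1]=[0, 1, 0, 1]
Event 2: SEND 2->3: VV[2][2]++ -> VV[2]=[0, 0, 1, 0], msg_vec=[0, 0, 1, 0]; VV[3]=max(VV[3],msg_vec) then VV[3][3]++ -> VV[3]=[0, 0, 1, 2]
Event 3: LOCAL 2: VV[2][2]++ -> VV[2]=[0, 0, 2, 0]
Event 4: SEND 0->3: VV[0][0]++ -> VV[0]=[1, 0, 0, 0], msg_vec=[1, 0, 0, 0]; VV[3]=max(VV[3],msg_vec) then VV[3][3]++ -> VV[3]=[1, 0, 1, 3]
Event 5: SEND 1->3: VV[1][1]++ -> VV[1]=[0, 2, 0, 1], msg_vec=[0, 2, 0, 1]; VV[3]=max(VV[3],msg_vec) then VV[3][3]++ -> VV[3]=[1, 2, 1, 4]
Event 6: LOCAL 0: VV[0][0]++ -> VV[0]=[2, 0, 0, 0]
Event 7: LOCAL 3: VV[3][3]++ -> VV[3]=[1, 2, 1, 5]
Event 8: SEND 1->2: VV[1][1]++ -> VV[1]=[0, 3, 0, 1], msg_vec=[0, 3, 0, 1]; VV[2]=max(VV[2],msg_vec) then VV[2][2]++ -> VV[2]=[0, 3, 3, 1]
Event 5 stamp: [0, 2, 0, 1]
Event 8 stamp: [0, 3, 0, 1]
[0, 2, 0, 1] <= [0, 3, 0, 1]? True
[0, 3, 0, 1] <= [0, 2, 0, 1]? False
Relation: before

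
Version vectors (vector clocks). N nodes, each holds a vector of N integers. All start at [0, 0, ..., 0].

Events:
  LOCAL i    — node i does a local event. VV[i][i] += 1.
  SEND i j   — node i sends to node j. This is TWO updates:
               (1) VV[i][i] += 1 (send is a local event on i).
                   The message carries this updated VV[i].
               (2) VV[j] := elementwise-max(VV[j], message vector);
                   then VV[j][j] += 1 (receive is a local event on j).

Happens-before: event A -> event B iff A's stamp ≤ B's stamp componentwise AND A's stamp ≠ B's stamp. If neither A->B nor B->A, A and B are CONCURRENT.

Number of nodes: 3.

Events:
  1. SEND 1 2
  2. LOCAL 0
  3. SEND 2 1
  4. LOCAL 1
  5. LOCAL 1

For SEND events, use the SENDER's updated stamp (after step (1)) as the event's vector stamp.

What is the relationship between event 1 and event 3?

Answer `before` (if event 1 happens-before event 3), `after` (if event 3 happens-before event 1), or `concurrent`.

Answer: before

Derivation:
Initial: VV[0]=[0, 0, 0]
Initial: VV[1]=[0, 0, 0]
Initial: VV[2]=[0, 0, 0]
Event 1: SEND 1->2: VV[1][1]++ -> VV[1]=[0, 1, 0], msg_vec=[0, 1, 0]; VV[2]=max(VV[2],msg_vec) then VV[2][2]++ -> VV[2]=[0, 1, 1]
Event 2: LOCAL 0: VV[0][0]++ -> VV[0]=[1, 0, 0]
Event 3: SEND 2->1: VV[2][2]++ -> VV[2]=[0, 1, 2], msg_vec=[0, 1, 2]; VV[1]=max(VV[1],msg_vec) then VV[1][1]++ -> VV[1]=[0, 2, 2]
Event 4: LOCAL 1: VV[1][1]++ -> VV[1]=[0, 3, 2]
Event 5: LOCAL 1: VV[1][1]++ -> VV[1]=[0, 4, 2]
Event 1 stamp: [0, 1, 0]
Event 3 stamp: [0, 1, 2]
[0, 1, 0] <= [0, 1, 2]? True
[0, 1, 2] <= [0, 1, 0]? False
Relation: before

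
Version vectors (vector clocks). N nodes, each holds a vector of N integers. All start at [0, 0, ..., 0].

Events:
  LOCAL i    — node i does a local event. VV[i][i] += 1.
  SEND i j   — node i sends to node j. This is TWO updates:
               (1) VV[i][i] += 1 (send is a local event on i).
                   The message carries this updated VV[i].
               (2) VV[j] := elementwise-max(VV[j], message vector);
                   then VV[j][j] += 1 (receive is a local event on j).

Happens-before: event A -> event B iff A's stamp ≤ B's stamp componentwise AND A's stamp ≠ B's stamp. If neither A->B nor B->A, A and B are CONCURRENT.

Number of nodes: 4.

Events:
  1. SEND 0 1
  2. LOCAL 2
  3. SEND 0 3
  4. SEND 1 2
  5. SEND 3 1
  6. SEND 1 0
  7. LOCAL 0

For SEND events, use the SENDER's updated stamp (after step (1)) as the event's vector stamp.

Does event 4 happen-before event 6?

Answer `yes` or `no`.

Answer: yes

Derivation:
Initial: VV[0]=[0, 0, 0, 0]
Initial: VV[1]=[0, 0, 0, 0]
Initial: VV[2]=[0, 0, 0, 0]
Initial: VV[3]=[0, 0, 0, 0]
Event 1: SEND 0->1: VV[0][0]++ -> VV[0]=[1, 0, 0, 0], msg_vec=[1, 0, 0, 0]; VV[1]=max(VV[1],msg_vec) then VV[1][1]++ -> VV[1]=[1, 1, 0, 0]
Event 2: LOCAL 2: VV[2][2]++ -> VV[2]=[0, 0, 1, 0]
Event 3: SEND 0->3: VV[0][0]++ -> VV[0]=[2, 0, 0, 0], msg_vec=[2, 0, 0, 0]; VV[3]=max(VV[3],msg_vec) then VV[3][3]++ -> VV[3]=[2, 0, 0, 1]
Event 4: SEND 1->2: VV[1][1]++ -> VV[1]=[1, 2, 0, 0], msg_vec=[1, 2, 0, 0]; VV[2]=max(VV[2],msg_vec) then VV[2][2]++ -> VV[2]=[1, 2, 2, 0]
Event 5: SEND 3->1: VV[3][3]++ -> VV[3]=[2, 0, 0, 2], msg_vec=[2, 0, 0, 2]; VV[1]=max(VV[1],msg_vec) then VV[1][1]++ -> VV[1]=[2, 3, 0, 2]
Event 6: SEND 1->0: VV[1][1]++ -> VV[1]=[2, 4, 0, 2], msg_vec=[2, 4, 0, 2]; VV[0]=max(VV[0],msg_vec) then VV[0][0]++ -> VV[0]=[3, 4, 0, 2]
Event 7: LOCAL 0: VV[0][0]++ -> VV[0]=[4, 4, 0, 2]
Event 4 stamp: [1, 2, 0, 0]
Event 6 stamp: [2, 4, 0, 2]
[1, 2, 0, 0] <= [2, 4, 0, 2]? True. Equal? False. Happens-before: True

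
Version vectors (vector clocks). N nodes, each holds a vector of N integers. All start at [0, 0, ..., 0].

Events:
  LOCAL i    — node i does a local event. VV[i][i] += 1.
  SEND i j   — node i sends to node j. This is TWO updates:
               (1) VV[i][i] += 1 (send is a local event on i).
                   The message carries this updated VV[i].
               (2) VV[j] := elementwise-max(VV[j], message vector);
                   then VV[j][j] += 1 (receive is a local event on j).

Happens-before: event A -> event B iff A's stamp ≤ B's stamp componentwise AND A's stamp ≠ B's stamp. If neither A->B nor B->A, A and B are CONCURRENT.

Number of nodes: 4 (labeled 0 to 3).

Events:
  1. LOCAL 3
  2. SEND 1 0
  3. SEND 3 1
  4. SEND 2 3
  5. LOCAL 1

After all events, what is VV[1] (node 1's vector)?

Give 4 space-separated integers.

Initial: VV[0]=[0, 0, 0, 0]
Initial: VV[1]=[0, 0, 0, 0]
Initial: VV[2]=[0, 0, 0, 0]
Initial: VV[3]=[0, 0, 0, 0]
Event 1: LOCAL 3: VV[3][3]++ -> VV[3]=[0, 0, 0, 1]
Event 2: SEND 1->0: VV[1][1]++ -> VV[1]=[0, 1, 0, 0], msg_vec=[0, 1, 0, 0]; VV[0]=max(VV[0],msg_vec) then VV[0][0]++ -> VV[0]=[1, 1, 0, 0]
Event 3: SEND 3->1: VV[3][3]++ -> VV[3]=[0, 0, 0, 2], msg_vec=[0, 0, 0, 2]; VV[1]=max(VV[1],msg_vec) then VV[1][1]++ -> VV[1]=[0, 2, 0, 2]
Event 4: SEND 2->3: VV[2][2]++ -> VV[2]=[0, 0, 1, 0], msg_vec=[0, 0, 1, 0]; VV[3]=max(VV[3],msg_vec) then VV[3][3]++ -> VV[3]=[0, 0, 1, 3]
Event 5: LOCAL 1: VV[1][1]++ -> VV[1]=[0, 3, 0, 2]
Final vectors: VV[0]=[1, 1, 0, 0]; VV[1]=[0, 3, 0, 2]; VV[2]=[0, 0, 1, 0]; VV[3]=[0, 0, 1, 3]

Answer: 0 3 0 2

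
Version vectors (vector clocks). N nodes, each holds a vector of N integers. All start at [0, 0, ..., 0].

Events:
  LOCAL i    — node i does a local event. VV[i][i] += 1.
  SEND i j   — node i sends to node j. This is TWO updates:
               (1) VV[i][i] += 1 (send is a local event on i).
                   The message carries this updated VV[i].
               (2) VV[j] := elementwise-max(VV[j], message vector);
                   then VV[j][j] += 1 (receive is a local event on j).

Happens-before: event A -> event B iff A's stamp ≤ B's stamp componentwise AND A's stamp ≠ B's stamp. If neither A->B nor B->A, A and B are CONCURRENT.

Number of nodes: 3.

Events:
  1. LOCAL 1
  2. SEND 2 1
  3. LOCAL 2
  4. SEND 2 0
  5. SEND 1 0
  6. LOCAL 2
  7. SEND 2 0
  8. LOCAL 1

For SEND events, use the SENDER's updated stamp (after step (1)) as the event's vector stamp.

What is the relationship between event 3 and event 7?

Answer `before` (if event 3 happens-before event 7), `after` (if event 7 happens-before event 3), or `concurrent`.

Initial: VV[0]=[0, 0, 0]
Initial: VV[1]=[0, 0, 0]
Initial: VV[2]=[0, 0, 0]
Event 1: LOCAL 1: VV[1][1]++ -> VV[1]=[0, 1, 0]
Event 2: SEND 2->1: VV[2][2]++ -> VV[2]=[0, 0, 1], msg_vec=[0, 0, 1]; VV[1]=max(VV[1],msg_vec) then VV[1][1]++ -> VV[1]=[0, 2, 1]
Event 3: LOCAL 2: VV[2][2]++ -> VV[2]=[0, 0, 2]
Event 4: SEND 2->0: VV[2][2]++ -> VV[2]=[0, 0, 3], msg_vec=[0, 0, 3]; VV[0]=max(VV[0],msg_vec) then VV[0][0]++ -> VV[0]=[1, 0, 3]
Event 5: SEND 1->0: VV[1][1]++ -> VV[1]=[0, 3, 1], msg_vec=[0, 3, 1]; VV[0]=max(VV[0],msg_vec) then VV[0][0]++ -> VV[0]=[2, 3, 3]
Event 6: LOCAL 2: VV[2][2]++ -> VV[2]=[0, 0, 4]
Event 7: SEND 2->0: VV[2][2]++ -> VV[2]=[0, 0, 5], msg_vec=[0, 0, 5]; VV[0]=max(VV[0],msg_vec) then VV[0][0]++ -> VV[0]=[3, 3, 5]
Event 8: LOCAL 1: VV[1][1]++ -> VV[1]=[0, 4, 1]
Event 3 stamp: [0, 0, 2]
Event 7 stamp: [0, 0, 5]
[0, 0, 2] <= [0, 0, 5]? True
[0, 0, 5] <= [0, 0, 2]? False
Relation: before

Answer: before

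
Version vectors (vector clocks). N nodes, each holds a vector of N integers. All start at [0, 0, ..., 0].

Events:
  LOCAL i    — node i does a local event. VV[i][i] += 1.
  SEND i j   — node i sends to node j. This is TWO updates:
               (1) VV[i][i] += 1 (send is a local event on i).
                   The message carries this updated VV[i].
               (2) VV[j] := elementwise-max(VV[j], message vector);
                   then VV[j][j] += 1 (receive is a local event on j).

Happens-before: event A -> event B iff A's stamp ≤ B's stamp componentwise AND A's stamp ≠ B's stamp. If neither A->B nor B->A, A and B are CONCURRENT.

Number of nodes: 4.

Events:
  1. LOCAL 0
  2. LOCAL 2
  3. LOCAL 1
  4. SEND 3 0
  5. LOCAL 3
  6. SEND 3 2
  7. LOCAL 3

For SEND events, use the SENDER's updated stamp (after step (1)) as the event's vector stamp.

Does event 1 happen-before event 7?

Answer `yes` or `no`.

Initial: VV[0]=[0, 0, 0, 0]
Initial: VV[1]=[0, 0, 0, 0]
Initial: VV[2]=[0, 0, 0, 0]
Initial: VV[3]=[0, 0, 0, 0]
Event 1: LOCAL 0: VV[0][0]++ -> VV[0]=[1, 0, 0, 0]
Event 2: LOCAL 2: VV[2][2]++ -> VV[2]=[0, 0, 1, 0]
Event 3: LOCAL 1: VV[1][1]++ -> VV[1]=[0, 1, 0, 0]
Event 4: SEND 3->0: VV[3][3]++ -> VV[3]=[0, 0, 0, 1], msg_vec=[0, 0, 0, 1]; VV[0]=max(VV[0],msg_vec) then VV[0][0]++ -> VV[0]=[2, 0, 0, 1]
Event 5: LOCAL 3: VV[3][3]++ -> VV[3]=[0, 0, 0, 2]
Event 6: SEND 3->2: VV[3][3]++ -> VV[3]=[0, 0, 0, 3], msg_vec=[0, 0, 0, 3]; VV[2]=max(VV[2],msg_vec) then VV[2][2]++ -> VV[2]=[0, 0, 2, 3]
Event 7: LOCAL 3: VV[3][3]++ -> VV[3]=[0, 0, 0, 4]
Event 1 stamp: [1, 0, 0, 0]
Event 7 stamp: [0, 0, 0, 4]
[1, 0, 0, 0] <= [0, 0, 0, 4]? False. Equal? False. Happens-before: False

Answer: no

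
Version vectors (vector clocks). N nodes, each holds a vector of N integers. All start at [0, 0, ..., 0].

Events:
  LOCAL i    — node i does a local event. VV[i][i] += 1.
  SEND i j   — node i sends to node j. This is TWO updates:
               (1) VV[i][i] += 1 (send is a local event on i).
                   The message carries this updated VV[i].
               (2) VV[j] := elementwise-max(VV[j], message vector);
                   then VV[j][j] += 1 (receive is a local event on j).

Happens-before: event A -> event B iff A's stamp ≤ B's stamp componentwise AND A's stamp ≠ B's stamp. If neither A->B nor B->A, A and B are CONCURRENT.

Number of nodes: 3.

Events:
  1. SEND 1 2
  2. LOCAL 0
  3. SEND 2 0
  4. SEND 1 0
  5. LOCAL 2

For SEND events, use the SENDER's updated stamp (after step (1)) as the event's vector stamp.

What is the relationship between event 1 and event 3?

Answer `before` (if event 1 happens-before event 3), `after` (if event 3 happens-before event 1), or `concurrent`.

Initial: VV[0]=[0, 0, 0]
Initial: VV[1]=[0, 0, 0]
Initial: VV[2]=[0, 0, 0]
Event 1: SEND 1->2: VV[1][1]++ -> VV[1]=[0, 1, 0], msg_vec=[0, 1, 0]; VV[2]=max(VV[2],msg_vec) then VV[2][2]++ -> VV[2]=[0, 1, 1]
Event 2: LOCAL 0: VV[0][0]++ -> VV[0]=[1, 0, 0]
Event 3: SEND 2->0: VV[2][2]++ -> VV[2]=[0, 1, 2], msg_vec=[0, 1, 2]; VV[0]=max(VV[0],msg_vec) then VV[0][0]++ -> VV[0]=[2, 1, 2]
Event 4: SEND 1->0: VV[1][1]++ -> VV[1]=[0, 2, 0], msg_vec=[0, 2, 0]; VV[0]=max(VV[0],msg_vec) then VV[0][0]++ -> VV[0]=[3, 2, 2]
Event 5: LOCAL 2: VV[2][2]++ -> VV[2]=[0, 1, 3]
Event 1 stamp: [0, 1, 0]
Event 3 stamp: [0, 1, 2]
[0, 1, 0] <= [0, 1, 2]? True
[0, 1, 2] <= [0, 1, 0]? False
Relation: before

Answer: before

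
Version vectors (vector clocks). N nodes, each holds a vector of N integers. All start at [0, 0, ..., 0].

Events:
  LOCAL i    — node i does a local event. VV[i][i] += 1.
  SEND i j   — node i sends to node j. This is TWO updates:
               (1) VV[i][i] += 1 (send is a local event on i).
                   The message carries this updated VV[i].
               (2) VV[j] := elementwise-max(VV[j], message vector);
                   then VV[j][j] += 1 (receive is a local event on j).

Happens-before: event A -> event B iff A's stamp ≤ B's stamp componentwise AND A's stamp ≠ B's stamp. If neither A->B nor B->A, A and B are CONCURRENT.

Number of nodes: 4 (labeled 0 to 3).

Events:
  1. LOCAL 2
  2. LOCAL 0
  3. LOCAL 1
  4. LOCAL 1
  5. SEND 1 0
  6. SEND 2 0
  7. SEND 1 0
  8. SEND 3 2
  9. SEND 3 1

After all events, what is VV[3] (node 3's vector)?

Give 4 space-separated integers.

Initial: VV[0]=[0, 0, 0, 0]
Initial: VV[1]=[0, 0, 0, 0]
Initial: VV[2]=[0, 0, 0, 0]
Initial: VV[3]=[0, 0, 0, 0]
Event 1: LOCAL 2: VV[2][2]++ -> VV[2]=[0, 0, 1, 0]
Event 2: LOCAL 0: VV[0][0]++ -> VV[0]=[1, 0, 0, 0]
Event 3: LOCAL 1: VV[1][1]++ -> VV[1]=[0, 1, 0, 0]
Event 4: LOCAL 1: VV[1][1]++ -> VV[1]=[0, 2, 0, 0]
Event 5: SEND 1->0: VV[1][1]++ -> VV[1]=[0, 3, 0, 0], msg_vec=[0, 3, 0, 0]; VV[0]=max(VV[0],msg_vec) then VV[0][0]++ -> VV[0]=[2, 3, 0, 0]
Event 6: SEND 2->0: VV[2][2]++ -> VV[2]=[0, 0, 2, 0], msg_vec=[0, 0, 2, 0]; VV[0]=max(VV[0],msg_vec) then VV[0][0]++ -> VV[0]=[3, 3, 2, 0]
Event 7: SEND 1->0: VV[1][1]++ -> VV[1]=[0, 4, 0, 0], msg_vec=[0, 4, 0, 0]; VV[0]=max(VV[0],msg_vec) then VV[0][0]++ -> VV[0]=[4, 4, 2, 0]
Event 8: SEND 3->2: VV[3][3]++ -> VV[3]=[0, 0, 0, 1], msg_vec=[0, 0, 0, 1]; VV[2]=max(VV[2],msg_vec) then VV[2][2]++ -> VV[2]=[0, 0, 3, 1]
Event 9: SEND 3->1: VV[3][3]++ -> VV[3]=[0, 0, 0, 2], msg_vec=[0, 0, 0, 2]; VV[1]=max(VV[1],msg_vec) then VV[1][1]++ -> VV[1]=[0, 5, 0, 2]
Final vectors: VV[0]=[4, 4, 2, 0]; VV[1]=[0, 5, 0, 2]; VV[2]=[0, 0, 3, 1]; VV[3]=[0, 0, 0, 2]

Answer: 0 0 0 2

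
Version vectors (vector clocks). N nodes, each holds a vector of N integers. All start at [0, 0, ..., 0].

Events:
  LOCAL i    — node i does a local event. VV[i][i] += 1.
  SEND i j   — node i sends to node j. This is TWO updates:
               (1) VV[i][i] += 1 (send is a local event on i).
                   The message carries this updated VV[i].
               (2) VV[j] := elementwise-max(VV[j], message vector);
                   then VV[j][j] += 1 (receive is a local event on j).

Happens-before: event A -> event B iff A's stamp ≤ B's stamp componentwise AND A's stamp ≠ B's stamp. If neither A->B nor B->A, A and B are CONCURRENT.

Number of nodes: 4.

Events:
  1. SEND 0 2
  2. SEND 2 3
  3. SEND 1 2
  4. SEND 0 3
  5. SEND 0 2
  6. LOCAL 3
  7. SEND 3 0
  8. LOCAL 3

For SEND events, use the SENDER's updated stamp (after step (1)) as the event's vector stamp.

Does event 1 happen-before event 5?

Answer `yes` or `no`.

Answer: yes

Derivation:
Initial: VV[0]=[0, 0, 0, 0]
Initial: VV[1]=[0, 0, 0, 0]
Initial: VV[2]=[0, 0, 0, 0]
Initial: VV[3]=[0, 0, 0, 0]
Event 1: SEND 0->2: VV[0][0]++ -> VV[0]=[1, 0, 0, 0], msg_vec=[1, 0, 0, 0]; VV[2]=max(VV[2],msg_vec) then VV[2][2]++ -> VV[2]=[1, 0, 1, 0]
Event 2: SEND 2->3: VV[2][2]++ -> VV[2]=[1, 0, 2, 0], msg_vec=[1, 0, 2, 0]; VV[3]=max(VV[3],msg_vec) then VV[3][3]++ -> VV[3]=[1, 0, 2, 1]
Event 3: SEND 1->2: VV[1][1]++ -> VV[1]=[0, 1, 0, 0], msg_vec=[0, 1, 0, 0]; VV[2]=max(VV[2],msg_vec) then VV[2][2]++ -> VV[2]=[1, 1, 3, 0]
Event 4: SEND 0->3: VV[0][0]++ -> VV[0]=[2, 0, 0, 0], msg_vec=[2, 0, 0, 0]; VV[3]=max(VV[3],msg_vec) then VV[3][3]++ -> VV[3]=[2, 0, 2, 2]
Event 5: SEND 0->2: VV[0][0]++ -> VV[0]=[3, 0, 0, 0], msg_vec=[3, 0, 0, 0]; VV[2]=max(VV[2],msg_vec) then VV[2][2]++ -> VV[2]=[3, 1, 4, 0]
Event 6: LOCAL 3: VV[3][3]++ -> VV[3]=[2, 0, 2, 3]
Event 7: SEND 3->0: VV[3][3]++ -> VV[3]=[2, 0, 2, 4], msg_vec=[2, 0, 2, 4]; VV[0]=max(VV[0],msg_vec) then VV[0][0]++ -> VV[0]=[4, 0, 2, 4]
Event 8: LOCAL 3: VV[3][3]++ -> VV[3]=[2, 0, 2, 5]
Event 1 stamp: [1, 0, 0, 0]
Event 5 stamp: [3, 0, 0, 0]
[1, 0, 0, 0] <= [3, 0, 0, 0]? True. Equal? False. Happens-before: True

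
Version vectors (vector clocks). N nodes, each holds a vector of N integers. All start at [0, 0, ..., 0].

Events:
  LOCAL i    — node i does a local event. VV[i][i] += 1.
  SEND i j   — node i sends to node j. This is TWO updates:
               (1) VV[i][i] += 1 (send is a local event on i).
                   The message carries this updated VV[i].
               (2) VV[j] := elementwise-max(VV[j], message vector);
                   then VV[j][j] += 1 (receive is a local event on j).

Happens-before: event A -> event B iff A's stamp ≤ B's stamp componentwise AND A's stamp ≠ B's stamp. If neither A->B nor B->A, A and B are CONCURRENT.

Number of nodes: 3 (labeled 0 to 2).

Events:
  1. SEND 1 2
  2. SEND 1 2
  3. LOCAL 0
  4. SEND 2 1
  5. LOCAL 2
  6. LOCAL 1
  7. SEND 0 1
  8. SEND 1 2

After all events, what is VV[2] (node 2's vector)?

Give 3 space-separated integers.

Initial: VV[0]=[0, 0, 0]
Initial: VV[1]=[0, 0, 0]
Initial: VV[2]=[0, 0, 0]
Event 1: SEND 1->2: VV[1][1]++ -> VV[1]=[0, 1, 0], msg_vec=[0, 1, 0]; VV[2]=max(VV[2],msg_vec) then VV[2][2]++ -> VV[2]=[0, 1, 1]
Event 2: SEND 1->2: VV[1][1]++ -> VV[1]=[0, 2, 0], msg_vec=[0, 2, 0]; VV[2]=max(VV[2],msg_vec) then VV[2][2]++ -> VV[2]=[0, 2, 2]
Event 3: LOCAL 0: VV[0][0]++ -> VV[0]=[1, 0, 0]
Event 4: SEND 2->1: VV[2][2]++ -> VV[2]=[0, 2, 3], msg_vec=[0, 2, 3]; VV[1]=max(VV[1],msg_vec) then VV[1][1]++ -> VV[1]=[0, 3, 3]
Event 5: LOCAL 2: VV[2][2]++ -> VV[2]=[0, 2, 4]
Event 6: LOCAL 1: VV[1][1]++ -> VV[1]=[0, 4, 3]
Event 7: SEND 0->1: VV[0][0]++ -> VV[0]=[2, 0, 0], msg_vec=[2, 0, 0]; VV[1]=max(VV[1],msg_vec) then VV[1][1]++ -> VV[1]=[2, 5, 3]
Event 8: SEND 1->2: VV[1][1]++ -> VV[1]=[2, 6, 3], msg_vec=[2, 6, 3]; VV[2]=max(VV[2],msg_vec) then VV[2][2]++ -> VV[2]=[2, 6, 5]
Final vectors: VV[0]=[2, 0, 0]; VV[1]=[2, 6, 3]; VV[2]=[2, 6, 5]

Answer: 2 6 5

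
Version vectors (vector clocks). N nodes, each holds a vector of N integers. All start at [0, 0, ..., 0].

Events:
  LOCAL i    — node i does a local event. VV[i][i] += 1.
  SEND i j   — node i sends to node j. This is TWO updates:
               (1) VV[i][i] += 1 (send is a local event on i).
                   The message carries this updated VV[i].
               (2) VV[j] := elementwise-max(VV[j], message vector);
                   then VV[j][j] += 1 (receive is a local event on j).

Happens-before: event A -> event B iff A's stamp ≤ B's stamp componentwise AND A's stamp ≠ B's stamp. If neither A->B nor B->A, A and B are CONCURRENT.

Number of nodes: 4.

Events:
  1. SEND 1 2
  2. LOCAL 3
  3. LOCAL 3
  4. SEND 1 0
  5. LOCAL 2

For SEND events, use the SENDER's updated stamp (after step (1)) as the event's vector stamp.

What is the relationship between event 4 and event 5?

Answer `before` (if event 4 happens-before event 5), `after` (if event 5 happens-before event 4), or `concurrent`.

Initial: VV[0]=[0, 0, 0, 0]
Initial: VV[1]=[0, 0, 0, 0]
Initial: VV[2]=[0, 0, 0, 0]
Initial: VV[3]=[0, 0, 0, 0]
Event 1: SEND 1->2: VV[1][1]++ -> VV[1]=[0, 1, 0, 0], msg_vec=[0, 1, 0, 0]; VV[2]=max(VV[2],msg_vec) then VV[2][2]++ -> VV[2]=[0, 1, 1, 0]
Event 2: LOCAL 3: VV[3][3]++ -> VV[3]=[0, 0, 0, 1]
Event 3: LOCAL 3: VV[3][3]++ -> VV[3]=[0, 0, 0, 2]
Event 4: SEND 1->0: VV[1][1]++ -> VV[1]=[0, 2, 0, 0], msg_vec=[0, 2, 0, 0]; VV[0]=max(VV[0],msg_vec) then VV[0][0]++ -> VV[0]=[1, 2, 0, 0]
Event 5: LOCAL 2: VV[2][2]++ -> VV[2]=[0, 1, 2, 0]
Event 4 stamp: [0, 2, 0, 0]
Event 5 stamp: [0, 1, 2, 0]
[0, 2, 0, 0] <= [0, 1, 2, 0]? False
[0, 1, 2, 0] <= [0, 2, 0, 0]? False
Relation: concurrent

Answer: concurrent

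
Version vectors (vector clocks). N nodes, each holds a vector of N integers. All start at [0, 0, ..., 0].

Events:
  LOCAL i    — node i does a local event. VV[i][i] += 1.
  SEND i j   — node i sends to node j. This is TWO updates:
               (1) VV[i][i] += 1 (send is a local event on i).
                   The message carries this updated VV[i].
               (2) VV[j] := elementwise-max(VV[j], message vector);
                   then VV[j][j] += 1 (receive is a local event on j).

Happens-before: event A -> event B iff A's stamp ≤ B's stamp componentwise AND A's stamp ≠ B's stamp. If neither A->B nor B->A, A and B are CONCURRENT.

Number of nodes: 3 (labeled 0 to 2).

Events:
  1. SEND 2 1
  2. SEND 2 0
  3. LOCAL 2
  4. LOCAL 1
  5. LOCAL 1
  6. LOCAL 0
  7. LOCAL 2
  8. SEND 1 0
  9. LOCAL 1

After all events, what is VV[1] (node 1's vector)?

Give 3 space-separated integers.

Initial: VV[0]=[0, 0, 0]
Initial: VV[1]=[0, 0, 0]
Initial: VV[2]=[0, 0, 0]
Event 1: SEND 2->1: VV[2][2]++ -> VV[2]=[0, 0, 1], msg_vec=[0, 0, 1]; VV[1]=max(VV[1],msg_vec) then VV[1][1]++ -> VV[1]=[0, 1, 1]
Event 2: SEND 2->0: VV[2][2]++ -> VV[2]=[0, 0, 2], msg_vec=[0, 0, 2]; VV[0]=max(VV[0],msg_vec) then VV[0][0]++ -> VV[0]=[1, 0, 2]
Event 3: LOCAL 2: VV[2][2]++ -> VV[2]=[0, 0, 3]
Event 4: LOCAL 1: VV[1][1]++ -> VV[1]=[0, 2, 1]
Event 5: LOCAL 1: VV[1][1]++ -> VV[1]=[0, 3, 1]
Event 6: LOCAL 0: VV[0][0]++ -> VV[0]=[2, 0, 2]
Event 7: LOCAL 2: VV[2][2]++ -> VV[2]=[0, 0, 4]
Event 8: SEND 1->0: VV[1][1]++ -> VV[1]=[0, 4, 1], msg_vec=[0, 4, 1]; VV[0]=max(VV[0],msg_vec) then VV[0][0]++ -> VV[0]=[3, 4, 2]
Event 9: LOCAL 1: VV[1][1]++ -> VV[1]=[0, 5, 1]
Final vectors: VV[0]=[3, 4, 2]; VV[1]=[0, 5, 1]; VV[2]=[0, 0, 4]

Answer: 0 5 1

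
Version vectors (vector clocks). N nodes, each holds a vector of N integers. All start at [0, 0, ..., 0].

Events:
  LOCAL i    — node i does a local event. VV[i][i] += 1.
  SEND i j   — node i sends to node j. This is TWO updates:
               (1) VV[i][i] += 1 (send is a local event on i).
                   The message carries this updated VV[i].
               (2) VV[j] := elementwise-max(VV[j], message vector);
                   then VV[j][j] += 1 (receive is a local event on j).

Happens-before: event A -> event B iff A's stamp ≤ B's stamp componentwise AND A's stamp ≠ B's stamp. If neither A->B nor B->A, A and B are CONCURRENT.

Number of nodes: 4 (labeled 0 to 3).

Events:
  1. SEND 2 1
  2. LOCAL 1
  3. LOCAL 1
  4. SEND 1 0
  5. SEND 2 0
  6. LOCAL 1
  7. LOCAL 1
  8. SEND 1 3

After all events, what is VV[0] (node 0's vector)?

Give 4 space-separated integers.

Initial: VV[0]=[0, 0, 0, 0]
Initial: VV[1]=[0, 0, 0, 0]
Initial: VV[2]=[0, 0, 0, 0]
Initial: VV[3]=[0, 0, 0, 0]
Event 1: SEND 2->1: VV[2][2]++ -> VV[2]=[0, 0, 1, 0], msg_vec=[0, 0, 1, 0]; VV[1]=max(VV[1],msg_vec) then VV[1][1]++ -> VV[1]=[0, 1, 1, 0]
Event 2: LOCAL 1: VV[1][1]++ -> VV[1]=[0, 2, 1, 0]
Event 3: LOCAL 1: VV[1][1]++ -> VV[1]=[0, 3, 1, 0]
Event 4: SEND 1->0: VV[1][1]++ -> VV[1]=[0, 4, 1, 0], msg_vec=[0, 4, 1, 0]; VV[0]=max(VV[0],msg_vec) then VV[0][0]++ -> VV[0]=[1, 4, 1, 0]
Event 5: SEND 2->0: VV[2][2]++ -> VV[2]=[0, 0, 2, 0], msg_vec=[0, 0, 2, 0]; VV[0]=max(VV[0],msg_vec) then VV[0][0]++ -> VV[0]=[2, 4, 2, 0]
Event 6: LOCAL 1: VV[1][1]++ -> VV[1]=[0, 5, 1, 0]
Event 7: LOCAL 1: VV[1][1]++ -> VV[1]=[0, 6, 1, 0]
Event 8: SEND 1->3: VV[1][1]++ -> VV[1]=[0, 7, 1, 0], msg_vec=[0, 7, 1, 0]; VV[3]=max(VV[3],msg_vec) then VV[3][3]++ -> VV[3]=[0, 7, 1, 1]
Final vectors: VV[0]=[2, 4, 2, 0]; VV[1]=[0, 7, 1, 0]; VV[2]=[0, 0, 2, 0]; VV[3]=[0, 7, 1, 1]

Answer: 2 4 2 0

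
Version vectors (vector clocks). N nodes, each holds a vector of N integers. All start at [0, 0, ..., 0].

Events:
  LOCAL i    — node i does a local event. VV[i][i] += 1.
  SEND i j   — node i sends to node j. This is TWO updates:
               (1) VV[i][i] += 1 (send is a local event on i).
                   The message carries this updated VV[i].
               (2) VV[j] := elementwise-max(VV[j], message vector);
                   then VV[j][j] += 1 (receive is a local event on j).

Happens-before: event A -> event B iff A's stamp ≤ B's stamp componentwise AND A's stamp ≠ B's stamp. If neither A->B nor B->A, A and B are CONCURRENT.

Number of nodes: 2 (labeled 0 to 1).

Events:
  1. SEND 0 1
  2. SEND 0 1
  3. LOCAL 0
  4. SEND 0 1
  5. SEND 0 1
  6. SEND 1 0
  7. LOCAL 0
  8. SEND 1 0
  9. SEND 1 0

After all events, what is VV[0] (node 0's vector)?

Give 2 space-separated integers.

Answer: 9 7

Derivation:
Initial: VV[0]=[0, 0]
Initial: VV[1]=[0, 0]
Event 1: SEND 0->1: VV[0][0]++ -> VV[0]=[1, 0], msg_vec=[1, 0]; VV[1]=max(VV[1],msg_vec) then VV[1][1]++ -> VV[1]=[1, 1]
Event 2: SEND 0->1: VV[0][0]++ -> VV[0]=[2, 0], msg_vec=[2, 0]; VV[1]=max(VV[1],msg_vec) then VV[1][1]++ -> VV[1]=[2, 2]
Event 3: LOCAL 0: VV[0][0]++ -> VV[0]=[3, 0]
Event 4: SEND 0->1: VV[0][0]++ -> VV[0]=[4, 0], msg_vec=[4, 0]; VV[1]=max(VV[1],msg_vec) then VV[1][1]++ -> VV[1]=[4, 3]
Event 5: SEND 0->1: VV[0][0]++ -> VV[0]=[5, 0], msg_vec=[5, 0]; VV[1]=max(VV[1],msg_vec) then VV[1][1]++ -> VV[1]=[5, 4]
Event 6: SEND 1->0: VV[1][1]++ -> VV[1]=[5, 5], msg_vec=[5, 5]; VV[0]=max(VV[0],msg_vec) then VV[0][0]++ -> VV[0]=[6, 5]
Event 7: LOCAL 0: VV[0][0]++ -> VV[0]=[7, 5]
Event 8: SEND 1->0: VV[1][1]++ -> VV[1]=[5, 6], msg_vec=[5, 6]; VV[0]=max(VV[0],msg_vec) then VV[0][0]++ -> VV[0]=[8, 6]
Event 9: SEND 1->0: VV[1][1]++ -> VV[1]=[5, 7], msg_vec=[5, 7]; VV[0]=max(VV[0],msg_vec) then VV[0][0]++ -> VV[0]=[9, 7]
Final vectors: VV[0]=[9, 7]; VV[1]=[5, 7]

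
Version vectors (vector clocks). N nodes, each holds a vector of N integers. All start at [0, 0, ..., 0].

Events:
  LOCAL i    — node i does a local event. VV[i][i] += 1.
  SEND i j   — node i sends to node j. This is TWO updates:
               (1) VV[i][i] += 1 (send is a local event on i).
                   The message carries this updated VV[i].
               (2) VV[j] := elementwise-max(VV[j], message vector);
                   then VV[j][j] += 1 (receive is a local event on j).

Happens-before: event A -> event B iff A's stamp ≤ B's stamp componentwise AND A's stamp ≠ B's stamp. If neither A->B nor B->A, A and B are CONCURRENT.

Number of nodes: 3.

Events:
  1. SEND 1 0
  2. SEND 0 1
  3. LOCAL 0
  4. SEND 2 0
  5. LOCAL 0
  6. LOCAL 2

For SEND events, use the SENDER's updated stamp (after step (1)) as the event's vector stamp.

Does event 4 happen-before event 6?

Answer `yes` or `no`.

Answer: yes

Derivation:
Initial: VV[0]=[0, 0, 0]
Initial: VV[1]=[0, 0, 0]
Initial: VV[2]=[0, 0, 0]
Event 1: SEND 1->0: VV[1][1]++ -> VV[1]=[0, 1, 0], msg_vec=[0, 1, 0]; VV[0]=max(VV[0],msg_vec) then VV[0][0]++ -> VV[0]=[1, 1, 0]
Event 2: SEND 0->1: VV[0][0]++ -> VV[0]=[2, 1, 0], msg_vec=[2, 1, 0]; VV[1]=max(VV[1],msg_vec) then VV[1][1]++ -> VV[1]=[2, 2, 0]
Event 3: LOCAL 0: VV[0][0]++ -> VV[0]=[3, 1, 0]
Event 4: SEND 2->0: VV[2][2]++ -> VV[2]=[0, 0, 1], msg_vec=[0, 0, 1]; VV[0]=max(VV[0],msg_vec) then VV[0][0]++ -> VV[0]=[4, 1, 1]
Event 5: LOCAL 0: VV[0][0]++ -> VV[0]=[5, 1, 1]
Event 6: LOCAL 2: VV[2][2]++ -> VV[2]=[0, 0, 2]
Event 4 stamp: [0, 0, 1]
Event 6 stamp: [0, 0, 2]
[0, 0, 1] <= [0, 0, 2]? True. Equal? False. Happens-before: True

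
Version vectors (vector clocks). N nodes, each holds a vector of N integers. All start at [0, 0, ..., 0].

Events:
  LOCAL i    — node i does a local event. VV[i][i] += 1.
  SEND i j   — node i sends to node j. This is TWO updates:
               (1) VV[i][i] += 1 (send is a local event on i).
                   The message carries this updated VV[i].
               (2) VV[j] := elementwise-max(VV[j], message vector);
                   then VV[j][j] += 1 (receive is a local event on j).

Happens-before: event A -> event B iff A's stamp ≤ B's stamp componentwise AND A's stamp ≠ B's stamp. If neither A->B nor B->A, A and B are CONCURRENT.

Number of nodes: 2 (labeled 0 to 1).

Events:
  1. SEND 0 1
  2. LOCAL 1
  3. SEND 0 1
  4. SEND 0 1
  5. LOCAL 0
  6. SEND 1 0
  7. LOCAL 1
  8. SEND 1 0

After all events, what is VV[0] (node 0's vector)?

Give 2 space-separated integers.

Answer: 6 7

Derivation:
Initial: VV[0]=[0, 0]
Initial: VV[1]=[0, 0]
Event 1: SEND 0->1: VV[0][0]++ -> VV[0]=[1, 0], msg_vec=[1, 0]; VV[1]=max(VV[1],msg_vec) then VV[1][1]++ -> VV[1]=[1, 1]
Event 2: LOCAL 1: VV[1][1]++ -> VV[1]=[1, 2]
Event 3: SEND 0->1: VV[0][0]++ -> VV[0]=[2, 0], msg_vec=[2, 0]; VV[1]=max(VV[1],msg_vec) then VV[1][1]++ -> VV[1]=[2, 3]
Event 4: SEND 0->1: VV[0][0]++ -> VV[0]=[3, 0], msg_vec=[3, 0]; VV[1]=max(VV[1],msg_vec) then VV[1][1]++ -> VV[1]=[3, 4]
Event 5: LOCAL 0: VV[0][0]++ -> VV[0]=[4, 0]
Event 6: SEND 1->0: VV[1][1]++ -> VV[1]=[3, 5], msg_vec=[3, 5]; VV[0]=max(VV[0],msg_vec) then VV[0][0]++ -> VV[0]=[5, 5]
Event 7: LOCAL 1: VV[1][1]++ -> VV[1]=[3, 6]
Event 8: SEND 1->0: VV[1][1]++ -> VV[1]=[3, 7], msg_vec=[3, 7]; VV[0]=max(VV[0],msg_vec) then VV[0][0]++ -> VV[0]=[6, 7]
Final vectors: VV[0]=[6, 7]; VV[1]=[3, 7]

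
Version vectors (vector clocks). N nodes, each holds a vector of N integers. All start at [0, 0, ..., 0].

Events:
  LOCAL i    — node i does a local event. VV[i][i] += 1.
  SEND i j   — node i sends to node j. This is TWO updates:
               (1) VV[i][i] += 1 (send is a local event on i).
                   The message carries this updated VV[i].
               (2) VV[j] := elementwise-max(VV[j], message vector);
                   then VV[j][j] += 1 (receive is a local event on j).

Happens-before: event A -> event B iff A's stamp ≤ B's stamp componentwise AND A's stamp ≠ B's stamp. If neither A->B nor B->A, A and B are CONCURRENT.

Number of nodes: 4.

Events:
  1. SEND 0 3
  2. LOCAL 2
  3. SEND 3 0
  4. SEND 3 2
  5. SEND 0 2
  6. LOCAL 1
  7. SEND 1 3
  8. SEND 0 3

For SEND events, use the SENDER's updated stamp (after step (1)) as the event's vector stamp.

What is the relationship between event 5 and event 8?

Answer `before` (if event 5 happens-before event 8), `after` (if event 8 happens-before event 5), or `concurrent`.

Answer: before

Derivation:
Initial: VV[0]=[0, 0, 0, 0]
Initial: VV[1]=[0, 0, 0, 0]
Initial: VV[2]=[0, 0, 0, 0]
Initial: VV[3]=[0, 0, 0, 0]
Event 1: SEND 0->3: VV[0][0]++ -> VV[0]=[1, 0, 0, 0], msg_vec=[1, 0, 0, 0]; VV[3]=max(VV[3],msg_vec) then VV[3][3]++ -> VV[3]=[1, 0, 0, 1]
Event 2: LOCAL 2: VV[2][2]++ -> VV[2]=[0, 0, 1, 0]
Event 3: SEND 3->0: VV[3][3]++ -> VV[3]=[1, 0, 0, 2], msg_vec=[1, 0, 0, 2]; VV[0]=max(VV[0],msg_vec) then VV[0][0]++ -> VV[0]=[2, 0, 0, 2]
Event 4: SEND 3->2: VV[3][3]++ -> VV[3]=[1, 0, 0, 3], msg_vec=[1, 0, 0, 3]; VV[2]=max(VV[2],msg_vec) then VV[2][2]++ -> VV[2]=[1, 0, 2, 3]
Event 5: SEND 0->2: VV[0][0]++ -> VV[0]=[3, 0, 0, 2], msg_vec=[3, 0, 0, 2]; VV[2]=max(VV[2],msg_vec) then VV[2][2]++ -> VV[2]=[3, 0, 3, 3]
Event 6: LOCAL 1: VV[1][1]++ -> VV[1]=[0, 1, 0, 0]
Event 7: SEND 1->3: VV[1][1]++ -> VV[1]=[0, 2, 0, 0], msg_vec=[0, 2, 0, 0]; VV[3]=max(VV[3],msg_vec) then VV[3][3]++ -> VV[3]=[1, 2, 0, 4]
Event 8: SEND 0->3: VV[0][0]++ -> VV[0]=[4, 0, 0, 2], msg_vec=[4, 0, 0, 2]; VV[3]=max(VV[3],msg_vec) then VV[3][3]++ -> VV[3]=[4, 2, 0, 5]
Event 5 stamp: [3, 0, 0, 2]
Event 8 stamp: [4, 0, 0, 2]
[3, 0, 0, 2] <= [4, 0, 0, 2]? True
[4, 0, 0, 2] <= [3, 0, 0, 2]? False
Relation: before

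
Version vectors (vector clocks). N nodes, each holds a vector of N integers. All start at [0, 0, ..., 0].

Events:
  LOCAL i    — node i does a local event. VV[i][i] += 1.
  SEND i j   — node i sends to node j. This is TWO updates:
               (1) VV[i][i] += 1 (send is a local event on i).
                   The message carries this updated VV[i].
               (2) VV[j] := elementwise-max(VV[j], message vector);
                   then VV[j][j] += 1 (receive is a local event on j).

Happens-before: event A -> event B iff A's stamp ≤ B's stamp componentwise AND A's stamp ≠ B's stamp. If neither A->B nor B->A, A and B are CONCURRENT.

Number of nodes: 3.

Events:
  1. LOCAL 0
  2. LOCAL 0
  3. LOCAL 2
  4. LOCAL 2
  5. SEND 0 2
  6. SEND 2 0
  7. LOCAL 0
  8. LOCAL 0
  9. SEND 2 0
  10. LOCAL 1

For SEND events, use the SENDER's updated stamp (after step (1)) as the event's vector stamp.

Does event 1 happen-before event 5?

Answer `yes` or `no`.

Initial: VV[0]=[0, 0, 0]
Initial: VV[1]=[0, 0, 0]
Initial: VV[2]=[0, 0, 0]
Event 1: LOCAL 0: VV[0][0]++ -> VV[0]=[1, 0, 0]
Event 2: LOCAL 0: VV[0][0]++ -> VV[0]=[2, 0, 0]
Event 3: LOCAL 2: VV[2][2]++ -> VV[2]=[0, 0, 1]
Event 4: LOCAL 2: VV[2][2]++ -> VV[2]=[0, 0, 2]
Event 5: SEND 0->2: VV[0][0]++ -> VV[0]=[3, 0, 0], msg_vec=[3, 0, 0]; VV[2]=max(VV[2],msg_vec) then VV[2][2]++ -> VV[2]=[3, 0, 3]
Event 6: SEND 2->0: VV[2][2]++ -> VV[2]=[3, 0, 4], msg_vec=[3, 0, 4]; VV[0]=max(VV[0],msg_vec) then VV[0][0]++ -> VV[0]=[4, 0, 4]
Event 7: LOCAL 0: VV[0][0]++ -> VV[0]=[5, 0, 4]
Event 8: LOCAL 0: VV[0][0]++ -> VV[0]=[6, 0, 4]
Event 9: SEND 2->0: VV[2][2]++ -> VV[2]=[3, 0, 5], msg_vec=[3, 0, 5]; VV[0]=max(VV[0],msg_vec) then VV[0][0]++ -> VV[0]=[7, 0, 5]
Event 10: LOCAL 1: VV[1][1]++ -> VV[1]=[0, 1, 0]
Event 1 stamp: [1, 0, 0]
Event 5 stamp: [3, 0, 0]
[1, 0, 0] <= [3, 0, 0]? True. Equal? False. Happens-before: True

Answer: yes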